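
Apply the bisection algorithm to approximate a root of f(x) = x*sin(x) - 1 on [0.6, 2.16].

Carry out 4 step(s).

f(x) = x*sin(x) - 1
Initial interval: [0.6, 2.16]

Iteration 1:
  c_1 = (0.600000 + 2.160000)/2 = 1.380000
  f(c_1) = f(1.380000) = 0.354958
  f(a) × f(c) < 0, new interval: [0.600000, 1.380000]
Iteration 2:
  c_2 = (0.600000 + 1.380000)/2 = 0.990000
  f(c_2) = f(0.990000) = -0.172334
  f(a) × f(c) ≥ 0, new interval: [0.990000, 1.380000]
Iteration 3:
  c_3 = (0.990000 + 1.380000)/2 = 1.185000
  f(c_3) = f(1.185000) = 0.097901
  f(a) × f(c) < 0, new interval: [0.990000, 1.185000]
Iteration 4:
  c_4 = (0.990000 + 1.185000)/2 = 1.087500
  f(c_4) = f(1.087500) = -0.037054
  f(a) × f(c) ≥ 0, new interval: [1.087500, 1.185000]

After 4 iteration(s), the approximation is c_4 = 1.087500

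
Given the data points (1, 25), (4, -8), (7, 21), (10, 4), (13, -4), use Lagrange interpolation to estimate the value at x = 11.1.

Lagrange interpolation formula:
P(x) = Σ yᵢ × Lᵢ(x)
where Lᵢ(x) = Π_{j≠i} (x - xⱼ)/(xᵢ - xⱼ)

L_0(11.1) = (11.1 - 4)/(1 - 4) × (11.1 - 7)/(1 - 7) × (11.1 - 10)/(1 - 10) × (11.1 - 13)/(1 - 13) = -0.031296
L_1(11.1) = (11.1 - 1)/(4 - 1) × (11.1 - 7)/(4 - 7) × (11.1 - 10)/(4 - 10) × (11.1 - 13)/(4 - 13) = 0.178080
L_2(11.1) = (11.1 - 1)/(7 - 1) × (11.1 - 4)/(7 - 4) × (11.1 - 10)/(7 - 10) × (11.1 - 13)/(7 - 13) = -0.462574
L_3(11.1) = (11.1 - 1)/(10 - 1) × (11.1 - 4)/(10 - 4) × (11.1 - 7)/(10 - 7) × (11.1 - 13)/(10 - 13) = 1.149426
L_4(11.1) = (11.1 - 1)/(13 - 1) × (11.1 - 4)/(13 - 4) × (11.1 - 7)/(13 - 7) × (11.1 - 10)/(13 - 10) = 0.166364

P(11.1) = 25×L_0(11.1) + (-8)×L_1(11.1) + 21×L_2(11.1) + 4×L_3(11.1) + (-4)×L_4(11.1)
P(11.1) = -7.988850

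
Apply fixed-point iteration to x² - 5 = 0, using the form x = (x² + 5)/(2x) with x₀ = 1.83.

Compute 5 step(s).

Equation: x² - 5 = 0
Fixed-point form: x = (x² + 5)/(2x)
x₀ = 1.83

x_1 = g(1.830000) = 2.281120
x_2 = g(2.281120) = 2.236513
x_3 = g(2.236513) = 2.236068
x_4 = g(2.236068) = 2.236068
x_5 = g(2.236068) = 2.236068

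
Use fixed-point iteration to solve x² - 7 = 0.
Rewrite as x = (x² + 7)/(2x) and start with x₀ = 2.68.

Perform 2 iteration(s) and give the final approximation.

Equation: x² - 7 = 0
Fixed-point form: x = (x² + 7)/(2x)
x₀ = 2.68

x_1 = g(2.680000) = 2.645970
x_2 = g(2.645970) = 2.645751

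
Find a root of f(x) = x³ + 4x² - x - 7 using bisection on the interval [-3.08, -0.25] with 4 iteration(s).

f(x) = x³ + 4x² - x - 7
Initial interval: [-3.08, -0.25]

Iteration 1:
  c_1 = (-3.080000 + (-0.250000))/2 = -1.665000
  f(c_1) = f(-1.665000) = 1.138145
  f(a) × f(c) ≥ 0, new interval: [-1.665000, -0.250000]
Iteration 2:
  c_2 = (-1.665000 + (-0.250000))/2 = -0.957500
  f(c_2) = f(-0.957500) = -3.253117
  f(a) × f(c) < 0, new interval: [-1.665000, -0.957500]
Iteration 3:
  c_3 = (-1.665000 + (-0.957500))/2 = -1.311250
  f(c_3) = f(-1.311250) = -1.065776
  f(a) × f(c) < 0, new interval: [-1.665000, -1.311250]
Iteration 4:
  c_4 = (-1.665000 + (-1.311250))/2 = -1.488125
  f(c_4) = f(-1.488125) = 0.050712
  f(a) × f(c) ≥ 0, new interval: [-1.488125, -1.311250]

After 4 iteration(s), the approximation is c_4 = -1.488125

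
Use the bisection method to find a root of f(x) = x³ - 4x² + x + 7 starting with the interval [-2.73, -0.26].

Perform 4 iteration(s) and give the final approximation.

f(x) = x³ - 4x² + x + 7
Initial interval: [-2.73, -0.26]

Iteration 1:
  c_1 = (-2.730000 + (-0.260000))/2 = -1.495000
  f(c_1) = f(-1.495000) = -6.776462
  f(a) × f(c) ≥ 0, new interval: [-1.495000, -0.260000]
Iteration 2:
  c_2 = (-1.495000 + (-0.260000))/2 = -0.877500
  f(c_2) = f(-0.877500) = 2.366795
  f(a) × f(c) < 0, new interval: [-1.495000, -0.877500]
Iteration 3:
  c_3 = (-1.495000 + (-0.877500))/2 = -1.186250
  f(c_3) = f(-1.186250) = -1.484284
  f(a) × f(c) ≥ 0, new interval: [-1.186250, -0.877500]
Iteration 4:
  c_4 = (-1.186250 + (-0.877500))/2 = -1.031875
  f(c_4) = f(-1.031875) = 0.610356
  f(a) × f(c) < 0, new interval: [-1.186250, -1.031875]

After 4 iteration(s), the approximation is c_4 = -1.031875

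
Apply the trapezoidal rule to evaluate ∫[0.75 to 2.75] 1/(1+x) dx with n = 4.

f(x) = 1/(1+x)
a = 0.75, b = 2.75, n = 4
h = (b - a)/n = 0.500000

Trapezoidal rule: (h/2)[f(x₀) + 2f(x₁) + 2f(x₂) + ... + f(xₙ)]

x_0 = 0.7500, f(x_0) = 0.571429, coefficient = 1
x_1 = 1.2500, f(x_1) = 0.444444, coefficient = 2
x_2 = 1.7500, f(x_2) = 0.363636, coefficient = 2
x_3 = 2.2500, f(x_3) = 0.307692, coefficient = 2
x_4 = 2.7500, f(x_4) = 0.266667, coefficient = 1

I ≈ (0.500000/2) × 3.069641 = 0.767410
Exact value: 0.762140
Error: 0.005270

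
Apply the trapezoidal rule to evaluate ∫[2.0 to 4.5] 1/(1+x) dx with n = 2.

f(x) = 1/(1+x)
a = 2.0, b = 4.5, n = 2
h = (b - a)/n = 1.250000

Trapezoidal rule: (h/2)[f(x₀) + 2f(x₁) + 2f(x₂) + ... + f(xₙ)]

x_0 = 2.0000, f(x_0) = 0.333333, coefficient = 1
x_1 = 3.2500, f(x_1) = 0.235294, coefficient = 2
x_2 = 4.5000, f(x_2) = 0.181818, coefficient = 1

I ≈ (1.250000/2) × 0.985740 = 0.616087
Exact value: 0.606136
Error: 0.009952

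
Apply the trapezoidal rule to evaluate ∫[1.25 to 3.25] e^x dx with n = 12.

f(x) = e^x
a = 1.25, b = 3.25, n = 12
h = (b - a)/n = 0.166667

Trapezoidal rule: (h/2)[f(x₀) + 2f(x₁) + 2f(x₂) + ... + f(xₙ)]

x_0 = 1.2500, f(x_0) = 3.490343, coefficient = 1
x_1 = 1.4167, f(x_1) = 4.123353, coefficient = 2
x_2 = 1.5833, f(x_2) = 4.871166, coefficient = 2
x_3 = 1.7500, f(x_3) = 5.754603, coefficient = 2
x_4 = 1.9167, f(x_4) = 6.798260, coefficient = 2
x_5 = 2.0833, f(x_5) = 8.031195, coefficient = 2
x_6 = 2.2500, f(x_6) = 9.487736, coefficient = 2
x_7 = 2.4167, f(x_7) = 11.208436, coefficient = 2
x_8 = 2.5833, f(x_8) = 13.241202, coefficient = 2
x_9 = 2.7500, f(x_9) = 15.642632, coefficient = 2
x_10 = 2.9167, f(x_10) = 18.479586, coefficient = 2
x_11 = 3.0833, f(x_11) = 21.831051, coefficient = 2
x_12 = 3.2500, f(x_12) = 25.790340, coefficient = 1

I ≈ (0.166667/2) × 268.219121 = 22.351593
Exact value: 22.299997
Error: 0.051596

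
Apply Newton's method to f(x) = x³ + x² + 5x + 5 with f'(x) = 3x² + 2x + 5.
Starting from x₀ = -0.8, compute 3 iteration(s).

f(x) = x³ + x² + 5x + 5
f'(x) = 3x² + 2x + 5
x₀ = -0.8

Newton-Raphson formula: x_{n+1} = x_n - f(x_n)/f'(x_n)

Iteration 1:
  f(-0.800000) = 1.128000
  f'(-0.800000) = 5.320000
  x_1 = -0.800000 - 1.128000/5.320000 = -1.012030
Iteration 2:
  f(-1.012030) = -0.072472
  f'(-1.012030) = 6.048554
  x_2 = -1.012030 - (-0.072472)/6.048554 = -1.000048
Iteration 3:
  f(-1.000048) = -0.000291
  f'(-1.000048) = 6.000194
  x_3 = -1.000048 - (-0.000291)/6.000194 = -1.000000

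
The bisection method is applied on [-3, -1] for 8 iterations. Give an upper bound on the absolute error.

Bisection error bound: |error| ≤ (b-a)/2^n
|error| ≤ (-1 - (-3))/2^8 = 2/2^8
|error| ≤ 0.0078125000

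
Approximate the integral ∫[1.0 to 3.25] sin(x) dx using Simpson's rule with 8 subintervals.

f(x) = sin(x)
a = 1.0, b = 3.25, n = 8
h = (b - a)/n = 0.281250

Simpson's rule: (h/3)[f(x₀) + 4f(x₁) + 2f(x₂) + ... + f(xₙ)]

x_0 = 1.0000, f(x_0) = 0.841471, coefficient = 1
x_1 = 1.2812, f(x_1) = 0.958374, coefficient = 4
x_2 = 1.5625, f(x_2) = 0.999966, coefficient = 2
x_3 = 1.8438, f(x_3) = 0.962979, coefficient = 4
x_4 = 2.1250, f(x_4) = 0.850320, coefficient = 2
x_5 = 2.4062, f(x_5) = 0.670841, coefficient = 4
x_6 = 2.6875, f(x_6) = 0.438647, coefficient = 2
x_7 = 2.9688, f(x_7) = 0.171983, coefficient = 4
x_8 = 3.2500, f(x_8) = -0.108195, coefficient = 1

I ≈ (0.281250/3) × 16.367849 = 1.534486
Exact value: 1.534432
Error: 0.000054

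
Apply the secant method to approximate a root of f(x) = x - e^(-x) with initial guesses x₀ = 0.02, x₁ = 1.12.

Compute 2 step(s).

f(x) = x - e^(-x)
x₀ = 0.02, x₁ = 1.12

Secant formula: x_{n+1} = x_n - f(x_n)(x_n - x_{n-1})/(f(x_n) - f(x_{n-1}))

Iteration 1:
  f(0.020000) = -0.960199
  f(1.120000) = 0.793720
  x_2 = 1.120000 - 0.793720×(1.120000 - 0.020000)/(0.793720 - (-0.960199))
       = 0.622205
Iteration 2:
  f(1.120000) = 0.793720
  f(0.622205) = 0.085445
  x_3 = 0.622205 - 0.085445×(0.622205 - 1.120000)/(0.085445 - 0.793720)
       = 0.562152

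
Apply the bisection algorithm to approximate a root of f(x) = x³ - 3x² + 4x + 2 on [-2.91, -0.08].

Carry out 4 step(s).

f(x) = x³ - 3x² + 4x + 2
Initial interval: [-2.91, -0.08]

Iteration 1:
  c_1 = (-2.910000 + (-0.080000))/2 = -1.495000
  f(c_1) = f(-1.495000) = -14.026437
  f(a) × f(c) ≥ 0, new interval: [-1.495000, -0.080000]
Iteration 2:
  c_2 = (-1.495000 + (-0.080000))/2 = -0.787500
  f(c_2) = f(-0.787500) = -3.498842
  f(a) × f(c) ≥ 0, new interval: [-0.787500, -0.080000]
Iteration 3:
  c_3 = (-0.787500 + (-0.080000))/2 = -0.433750
  f(c_3) = f(-0.433750) = -0.381023
  f(a) × f(c) ≥ 0, new interval: [-0.433750, -0.080000]
Iteration 4:
  c_4 = (-0.433750 + (-0.080000))/2 = -0.256875
  f(c_4) = f(-0.256875) = 0.757596
  f(a) × f(c) < 0, new interval: [-0.433750, -0.256875]

After 4 iteration(s), the approximation is c_4 = -0.256875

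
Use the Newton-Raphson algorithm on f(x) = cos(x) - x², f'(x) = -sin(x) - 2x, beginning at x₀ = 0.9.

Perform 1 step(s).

f(x) = cos(x) - x²
f'(x) = -sin(x) - 2x
x₀ = 0.9

Newton-Raphson formula: x_{n+1} = x_n - f(x_n)/f'(x_n)

Iteration 1:
  f(0.900000) = -0.188390
  f'(0.900000) = -2.583327
  x_1 = 0.900000 - (-0.188390)/(-2.583327) = 0.827075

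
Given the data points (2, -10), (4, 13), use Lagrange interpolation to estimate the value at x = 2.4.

Lagrange interpolation formula:
P(x) = Σ yᵢ × Lᵢ(x)
where Lᵢ(x) = Π_{j≠i} (x - xⱼ)/(xᵢ - xⱼ)

L_0(2.4) = (2.4 - 4)/(2 - 4) = 0.800000
L_1(2.4) = (2.4 - 2)/(4 - 2) = 0.200000

P(2.4) = (-10)×L_0(2.4) + 13×L_1(2.4)
P(2.4) = -5.400000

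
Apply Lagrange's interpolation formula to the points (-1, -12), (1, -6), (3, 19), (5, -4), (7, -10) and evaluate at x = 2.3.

Lagrange interpolation formula:
P(x) = Σ yᵢ × Lᵢ(x)
where Lᵢ(x) = Π_{j≠i} (x - xⱼ)/(xᵢ - xⱼ)

L_0(2.3) = (2.3 - 1)/(-1 - 1) × (2.3 - 3)/(-1 - 3) × (2.3 - 5)/(-1 - 5) × (2.3 - 7)/(-1 - 7) = -0.030073
L_1(2.3) = (2.3 - (-1))/(1 - (-1)) × (2.3 - 3)/(1 - 3) × (2.3 - 5)/(1 - 5) × (2.3 - 7)/(1 - 7) = 0.305353
L_2(2.3) = (2.3 - (-1))/(3 - (-1)) × (2.3 - 1)/(3 - 1) × (2.3 - 5)/(3 - 5) × (2.3 - 7)/(3 - 7) = 0.850627
L_3(2.3) = (2.3 - (-1))/(5 - (-1)) × (2.3 - 1)/(5 - 1) × (2.3 - 3)/(5 - 3) × (2.3 - 7)/(5 - 7) = -0.147022
L_4(2.3) = (2.3 - (-1))/(7 - (-1)) × (2.3 - 1)/(7 - 1) × (2.3 - 3)/(7 - 3) × (2.3 - 5)/(7 - 5) = 0.021115

P(2.3) = (-12)×L_0(2.3) + (-6)×L_1(2.3) + 19×L_2(2.3) + (-4)×L_3(2.3) + (-10)×L_4(2.3)
P(2.3) = 15.067597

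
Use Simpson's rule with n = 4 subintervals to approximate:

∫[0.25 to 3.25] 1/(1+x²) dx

f(x) = 1/(1+x²)
a = 0.25, b = 3.25, n = 4
h = (b - a)/n = 0.750000

Simpson's rule: (h/3)[f(x₀) + 4f(x₁) + 2f(x₂) + ... + f(xₙ)]

x_0 = 0.2500, f(x_0) = 0.941176, coefficient = 1
x_1 = 1.0000, f(x_1) = 0.500000, coefficient = 4
x_2 = 1.7500, f(x_2) = 0.246154, coefficient = 2
x_3 = 2.5000, f(x_3) = 0.137931, coefficient = 4
x_4 = 3.2500, f(x_4) = 0.086486, coefficient = 1

I ≈ (0.750000/3) × 4.071695 = 1.017924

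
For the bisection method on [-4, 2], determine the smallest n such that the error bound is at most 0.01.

We need (b-a)/2^n ≤ 0.01
(2 - (-4))/2^n ≤ 0.01
6/2^n ≤ 0.01
2^n ≥ 600
n ≥ log₂(600) = 9.23
n ≥ 10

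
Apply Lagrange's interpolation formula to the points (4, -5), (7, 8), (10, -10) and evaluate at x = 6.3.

Lagrange interpolation formula:
P(x) = Σ yᵢ × Lᵢ(x)
where Lᵢ(x) = Π_{j≠i} (x - xⱼ)/(xᵢ - xⱼ)

L_0(6.3) = (6.3 - 7)/(4 - 7) × (6.3 - 10)/(4 - 10) = 0.143889
L_1(6.3) = (6.3 - 4)/(7 - 4) × (6.3 - 10)/(7 - 10) = 0.945556
L_2(6.3) = (6.3 - 4)/(10 - 4) × (6.3 - 7)/(10 - 7) = -0.089444

P(6.3) = (-5)×L_0(6.3) + 8×L_1(6.3) + (-10)×L_2(6.3)
P(6.3) = 7.739444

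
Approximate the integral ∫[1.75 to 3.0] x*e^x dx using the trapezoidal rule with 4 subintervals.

f(x) = x*e^x
a = 1.75, b = 3.0, n = 4
h = (b - a)/n = 0.312500

Trapezoidal rule: (h/2)[f(x₀) + 2f(x₁) + 2f(x₂) + ... + f(xₙ)]

x_0 = 1.7500, f(x_0) = 10.070555, coefficient = 1
x_1 = 2.0625, f(x_1) = 16.222819, coefficient = 2
x_2 = 2.3750, f(x_2) = 25.533656, coefficient = 2
x_3 = 2.6875, f(x_3) = 39.492524, coefficient = 2
x_4 = 3.0000, f(x_4) = 60.256611, coefficient = 1

I ≈ (0.312500/2) × 232.825165 = 36.378932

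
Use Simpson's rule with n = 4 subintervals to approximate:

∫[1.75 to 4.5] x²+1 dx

f(x) = x²+1
a = 1.75, b = 4.5, n = 4
h = (b - a)/n = 0.687500

Simpson's rule: (h/3)[f(x₀) + 4f(x₁) + 2f(x₂) + ... + f(xₙ)]

x_0 = 1.7500, f(x_0) = 4.062500, coefficient = 1
x_1 = 2.4375, f(x_1) = 6.941406, coefficient = 4
x_2 = 3.1250, f(x_2) = 10.765625, coefficient = 2
x_3 = 3.8125, f(x_3) = 15.535156, coefficient = 4
x_4 = 4.5000, f(x_4) = 21.250000, coefficient = 1

I ≈ (0.687500/3) × 136.750000 = 31.338542
Exact value: 31.338542
Error: 0.000000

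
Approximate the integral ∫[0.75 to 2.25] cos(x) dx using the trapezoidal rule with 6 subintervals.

f(x) = cos(x)
a = 0.75, b = 2.25, n = 6
h = (b - a)/n = 0.250000

Trapezoidal rule: (h/2)[f(x₀) + 2f(x₁) + 2f(x₂) + ... + f(xₙ)]

x_0 = 0.7500, f(x_0) = 0.731689, coefficient = 1
x_1 = 1.0000, f(x_1) = 0.540302, coefficient = 2
x_2 = 1.2500, f(x_2) = 0.315322, coefficient = 2
x_3 = 1.5000, f(x_3) = 0.070737, coefficient = 2
x_4 = 1.7500, f(x_4) = -0.178246, coefficient = 2
x_5 = 2.0000, f(x_5) = -0.416147, coefficient = 2
x_6 = 2.2500, f(x_6) = -0.628174, coefficient = 1

I ≈ (0.250000/2) × 0.767453 = 0.095932
Exact value: 0.096434
Error: 0.000503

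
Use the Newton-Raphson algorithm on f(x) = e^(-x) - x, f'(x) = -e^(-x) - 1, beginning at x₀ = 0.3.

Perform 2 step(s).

f(x) = e^(-x) - x
f'(x) = -e^(-x) - 1
x₀ = 0.3

Newton-Raphson formula: x_{n+1} = x_n - f(x_n)/f'(x_n)

Iteration 1:
  f(0.300000) = 0.440818
  f'(0.300000) = -1.740818
  x_1 = 0.300000 - 0.440818/(-1.740818) = 0.553225
Iteration 2:
  f(0.553225) = 0.021868
  f'(0.553225) = -1.575092
  x_2 = 0.553225 - 0.021868/(-1.575092) = 0.567108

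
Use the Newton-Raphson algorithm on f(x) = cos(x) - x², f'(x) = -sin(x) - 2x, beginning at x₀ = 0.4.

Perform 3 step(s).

f(x) = cos(x) - x²
f'(x) = -sin(x) - 2x
x₀ = 0.4

Newton-Raphson formula: x_{n+1} = x_n - f(x_n)/f'(x_n)

Iteration 1:
  f(0.400000) = 0.761061
  f'(0.400000) = -1.189418
  x_1 = 0.400000 - 0.761061/(-1.189418) = 1.039860
Iteration 2:
  f(1.039860) = -0.574967
  f'(1.039860) = -2.942053
  x_2 = 1.039860 - (-0.574967)/(-2.942053) = 0.844429
Iteration 3:
  f(0.844429) = -0.048902
  f'(0.844429) = -2.436450
  x_3 = 0.844429 - (-0.048902)/(-2.436450) = 0.824358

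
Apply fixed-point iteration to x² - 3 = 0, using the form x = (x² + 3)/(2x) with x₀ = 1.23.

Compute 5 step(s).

Equation: x² - 3 = 0
Fixed-point form: x = (x² + 3)/(2x)
x₀ = 1.23

x_1 = g(1.230000) = 1.834512
x_2 = g(1.834512) = 1.734912
x_3 = g(1.734912) = 1.732053
x_4 = g(1.732053) = 1.732051
x_5 = g(1.732051) = 1.732051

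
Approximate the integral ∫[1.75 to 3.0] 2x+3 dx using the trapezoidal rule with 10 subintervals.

f(x) = 2x+3
a = 1.75, b = 3.0, n = 10
h = (b - a)/n = 0.125000

Trapezoidal rule: (h/2)[f(x₀) + 2f(x₁) + 2f(x₂) + ... + f(xₙ)]

x_0 = 1.7500, f(x_0) = 6.500000, coefficient = 1
x_1 = 1.8750, f(x_1) = 6.750000, coefficient = 2
x_2 = 2.0000, f(x_2) = 7.000000, coefficient = 2
x_3 = 2.1250, f(x_3) = 7.250000, coefficient = 2
x_4 = 2.2500, f(x_4) = 7.500000, coefficient = 2
x_5 = 2.3750, f(x_5) = 7.750000, coefficient = 2
x_6 = 2.5000, f(x_6) = 8.000000, coefficient = 2
x_7 = 2.6250, f(x_7) = 8.250000, coefficient = 2
x_8 = 2.7500, f(x_8) = 8.500000, coefficient = 2
x_9 = 2.8750, f(x_9) = 8.750000, coefficient = 2
x_10 = 3.0000, f(x_10) = 9.000000, coefficient = 1

I ≈ (0.125000/2) × 155.000000 = 9.687500
Exact value: 9.687500
Error: 0.000000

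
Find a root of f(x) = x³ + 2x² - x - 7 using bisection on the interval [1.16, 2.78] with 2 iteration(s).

f(x) = x³ + 2x² - x - 7
Initial interval: [1.16, 2.78]

Iteration 1:
  c_1 = (1.160000 + 2.780000)/2 = 1.970000
  f(c_1) = f(1.970000) = 6.437173
  f(a) × f(c) < 0, new interval: [1.160000, 1.970000]
Iteration 2:
  c_2 = (1.160000 + 1.970000)/2 = 1.565000
  f(c_2) = f(1.565000) = 0.166487
  f(a) × f(c) < 0, new interval: [1.160000, 1.565000]

After 2 iteration(s), the approximation is c_2 = 1.565000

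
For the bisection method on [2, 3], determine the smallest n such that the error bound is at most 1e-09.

We need (b-a)/2^n ≤ 1e-09
(3 - 2)/2^n ≤ 1e-09
1/2^n ≤ 1e-09
2^n ≥ 1000000000
n ≥ log₂(1000000000) = 29.90
n ≥ 30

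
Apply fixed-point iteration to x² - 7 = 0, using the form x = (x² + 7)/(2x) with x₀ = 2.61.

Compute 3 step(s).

Equation: x² - 7 = 0
Fixed-point form: x = (x² + 7)/(2x)
x₀ = 2.61

x_1 = g(2.610000) = 2.645996
x_2 = g(2.645996) = 2.645751
x_3 = g(2.645751) = 2.645751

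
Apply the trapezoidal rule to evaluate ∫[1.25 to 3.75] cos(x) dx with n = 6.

f(x) = cos(x)
a = 1.25, b = 3.75, n = 6
h = (b - a)/n = 0.416667

Trapezoidal rule: (h/2)[f(x₀) + 2f(x₁) + 2f(x₂) + ... + f(xₙ)]

x_0 = 1.2500, f(x_0) = 0.315322, coefficient = 1
x_1 = 1.6667, f(x_1) = -0.095724, coefficient = 2
x_2 = 2.0833, f(x_2) = -0.490390, coefficient = 2
x_3 = 2.5000, f(x_3) = -0.801144, coefficient = 2
x_4 = 2.9167, f(x_4) = -0.974811, coefficient = 2
x_5 = 3.3333, f(x_5) = -0.981674, coefficient = 2
x_6 = 3.7500, f(x_6) = -0.820559, coefficient = 1

I ≈ (0.416667/2) × -7.192720 = -1.498483
Exact value: -1.520546
Error: 0.022063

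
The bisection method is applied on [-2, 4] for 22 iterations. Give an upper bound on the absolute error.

Bisection error bound: |error| ≤ (b-a)/2^n
|error| ≤ (4 - (-2))/2^22 = 6/2^22
|error| ≤ 0.0000014305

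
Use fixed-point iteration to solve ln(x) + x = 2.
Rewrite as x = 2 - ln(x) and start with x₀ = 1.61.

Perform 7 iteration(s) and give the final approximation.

Equation: ln(x) + x = 2
Fixed-point form: x = 2 - ln(x)
x₀ = 1.61

x_1 = g(1.610000) = 1.523766
x_2 = g(1.523766) = 1.578815
x_3 = g(1.578815) = 1.543325
x_4 = g(1.543325) = 1.566061
x_5 = g(1.566061) = 1.551437
x_6 = g(1.551437) = 1.560819
x_7 = g(1.560819) = 1.554790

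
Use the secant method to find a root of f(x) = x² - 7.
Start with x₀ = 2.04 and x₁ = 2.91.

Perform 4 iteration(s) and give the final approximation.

f(x) = x² - 7
x₀ = 2.04, x₁ = 2.91

Secant formula: x_{n+1} = x_n - f(x_n)(x_n - x_{n-1})/(f(x_n) - f(x_{n-1}))

Iteration 1:
  f(2.040000) = -2.838400
  f(2.910000) = 1.468100
  x_2 = 2.910000 - 1.468100×(2.910000 - 2.040000)/(1.468100 - (-2.838400))
       = 2.613414
Iteration 2:
  f(2.910000) = 1.468100
  f(2.613414) = -0.170067
  x_3 = 2.613414 - (-0.170067)×(2.613414 - 2.910000)/(-0.170067 - 1.468100)
       = 2.644204
Iteration 3:
  f(2.613414) = -0.170067
  f(2.644204) = -0.008184
  x_4 = 2.644204 - (-0.008184)×(2.644204 - 2.613414)/(-0.008184 - (-0.170067))
       = 2.645761
Iteration 4:
  f(2.644204) = -0.008184
  f(2.645761) = 0.000050
  x_5 = 2.645761 - 0.000050×(2.645761 - 2.644204)/(0.000050 - (-0.008184))
       = 2.645751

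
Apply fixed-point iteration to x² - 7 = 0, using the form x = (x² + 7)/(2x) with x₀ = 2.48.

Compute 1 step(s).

Equation: x² - 7 = 0
Fixed-point form: x = (x² + 7)/(2x)
x₀ = 2.48

x_1 = g(2.480000) = 2.651290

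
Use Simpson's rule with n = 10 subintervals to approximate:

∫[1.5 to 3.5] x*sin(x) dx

f(x) = x*sin(x)
a = 1.5, b = 3.5, n = 10
h = (b - a)/n = 0.200000

Simpson's rule: (h/3)[f(x₀) + 4f(x₁) + 2f(x₂) + ... + f(xₙ)]

x_0 = 1.5000, f(x_0) = 1.496242, coefficient = 1
x_1 = 1.7000, f(x_1) = 1.685830, coefficient = 4
x_2 = 1.9000, f(x_2) = 1.797970, coefficient = 2
x_3 = 2.1000, f(x_3) = 1.812740, coefficient = 4
x_4 = 2.3000, f(x_4) = 1.715122, coefficient = 2
x_5 = 2.5000, f(x_5) = 1.496180, coefficient = 4
x_6 = 2.7000, f(x_6) = 1.153926, coefficient = 2
x_7 = 2.9000, f(x_7) = 0.693823, coefficient = 4
x_8 = 3.1000, f(x_8) = 0.128900, coefficient = 2
x_9 = 3.3000, f(x_9) = -0.520561, coefficient = 4
x_10 = 3.5000, f(x_10) = -1.227741, coefficient = 1

I ≈ (0.200000/3) × 30.532387 = 2.035492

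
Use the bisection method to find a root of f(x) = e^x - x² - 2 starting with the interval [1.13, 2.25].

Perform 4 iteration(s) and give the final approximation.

f(x) = e^x - x² - 2
Initial interval: [1.13, 2.25]

Iteration 1:
  c_1 = (1.130000 + 2.250000)/2 = 1.690000
  f(c_1) = f(1.690000) = 0.563381
  f(a) × f(c) < 0, new interval: [1.130000, 1.690000]
Iteration 2:
  c_2 = (1.130000 + 1.690000)/2 = 1.410000
  f(c_2) = f(1.410000) = 0.107855
  f(a) × f(c) < 0, new interval: [1.130000, 1.410000]
Iteration 3:
  c_3 = (1.130000 + 1.410000)/2 = 1.270000
  f(c_3) = f(1.270000) = -0.052047
  f(a) × f(c) ≥ 0, new interval: [1.270000, 1.410000]
Iteration 4:
  c_4 = (1.270000 + 1.410000)/2 = 1.340000
  f(c_4) = f(1.340000) = 0.023444
  f(a) × f(c) < 0, new interval: [1.270000, 1.340000]

After 4 iteration(s), the approximation is c_4 = 1.340000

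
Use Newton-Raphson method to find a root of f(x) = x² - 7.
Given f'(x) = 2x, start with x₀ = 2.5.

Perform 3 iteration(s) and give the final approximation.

f(x) = x² - 7
f'(x) = 2x
x₀ = 2.5

Newton-Raphson formula: x_{n+1} = x_n - f(x_n)/f'(x_n)

Iteration 1:
  f(2.500000) = -0.750000
  f'(2.500000) = 5.000000
  x_1 = 2.500000 - (-0.750000)/5.000000 = 2.650000
Iteration 2:
  f(2.650000) = 0.022500
  f'(2.650000) = 5.300000
  x_2 = 2.650000 - 0.022500/5.300000 = 2.645755
Iteration 3:
  f(2.645755) = 0.000018
  f'(2.645755) = 5.291509
  x_3 = 2.645755 - 0.000018/5.291509 = 2.645751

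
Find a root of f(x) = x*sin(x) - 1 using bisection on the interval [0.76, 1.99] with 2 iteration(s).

f(x) = x*sin(x) - 1
Initial interval: [0.76, 1.99]

Iteration 1:
  c_1 = (0.760000 + 1.990000)/2 = 1.375000
  f(c_1) = f(1.375000) = 0.348728
  f(a) × f(c) < 0, new interval: [0.760000, 1.375000]
Iteration 2:
  c_2 = (0.760000 + 1.375000)/2 = 1.067500
  f(c_2) = f(1.067500) = -0.064873
  f(a) × f(c) ≥ 0, new interval: [1.067500, 1.375000]

After 2 iteration(s), the approximation is c_2 = 1.067500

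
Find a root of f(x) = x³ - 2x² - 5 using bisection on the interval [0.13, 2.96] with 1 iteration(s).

f(x) = x³ - 2x² - 5
Initial interval: [0.13, 2.96]

Iteration 1:
  c_1 = (0.130000 + 2.960000)/2 = 1.545000
  f(c_1) = f(1.545000) = -6.086096
  f(a) × f(c) ≥ 0, new interval: [1.545000, 2.960000]

After 1 iteration(s), the approximation is c_1 = 1.545000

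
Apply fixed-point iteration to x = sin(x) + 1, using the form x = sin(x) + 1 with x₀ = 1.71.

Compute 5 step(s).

Equation: x = sin(x) + 1
Fixed-point form: x = sin(x) + 1
x₀ = 1.71

x_1 = g(1.710000) = 1.990327
x_2 = g(1.990327) = 1.913280
x_3 = g(1.913280) = 1.941923
x_4 = g(1.941923) = 1.931919
x_5 = g(1.931919) = 1.935501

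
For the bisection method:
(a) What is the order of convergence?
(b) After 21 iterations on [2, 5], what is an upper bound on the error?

(a) Bisection has linear (order 1) convergence; the error is halved each step.

(b) Error bound = (b-a)/2^n = (5 - 2)/2^{21}
    = 3/2^{21}

(a) 1 (linear); (b) error ≤ 1.43e-06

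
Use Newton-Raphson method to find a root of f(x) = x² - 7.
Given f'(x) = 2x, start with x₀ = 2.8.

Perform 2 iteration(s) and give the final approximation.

f(x) = x² - 7
f'(x) = 2x
x₀ = 2.8

Newton-Raphson formula: x_{n+1} = x_n - f(x_n)/f'(x_n)

Iteration 1:
  f(2.800000) = 0.840000
  f'(2.800000) = 5.600000
  x_1 = 2.800000 - 0.840000/5.600000 = 2.650000
Iteration 2:
  f(2.650000) = 0.022500
  f'(2.650000) = 5.300000
  x_2 = 2.650000 - 0.022500/5.300000 = 2.645755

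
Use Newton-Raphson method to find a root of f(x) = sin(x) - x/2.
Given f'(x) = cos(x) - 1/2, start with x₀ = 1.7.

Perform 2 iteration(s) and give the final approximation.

f(x) = sin(x) - x/2
f'(x) = cos(x) - 1/2
x₀ = 1.7

Newton-Raphson formula: x_{n+1} = x_n - f(x_n)/f'(x_n)

Iteration 1:
  f(1.700000) = 0.141665
  f'(1.700000) = -0.628844
  x_1 = 1.700000 - 0.141665/(-0.628844) = 1.925278
Iteration 2:
  f(1.925278) = -0.024812
  f'(1.925278) = -0.847104
  x_2 = 1.925278 - (-0.024812)/(-0.847104) = 1.895987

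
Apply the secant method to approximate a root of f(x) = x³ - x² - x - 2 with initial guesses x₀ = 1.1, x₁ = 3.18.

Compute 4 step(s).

f(x) = x³ - x² - x - 2
x₀ = 1.1, x₁ = 3.18

Secant formula: x_{n+1} = x_n - f(x_n)(x_n - x_{n-1})/(f(x_n) - f(x_{n-1}))

Iteration 1:
  f(1.100000) = -2.979000
  f(3.180000) = 16.865032
  x_2 = 3.180000 - 16.865032×(3.180000 - 1.100000)/(16.865032 - (-2.979000))
       = 1.412251
Iteration 2:
  f(3.180000) = 16.865032
  f(1.412251) = -2.590036
  x_3 = 1.412251 - (-2.590036)×(1.412251 - 3.180000)/(-2.590036 - 16.865032)
       = 1.647590
Iteration 3:
  f(1.412251) = -2.590036
  f(1.647590) = -1.889673
  x_4 = 1.647590 - (-1.889673)×(1.647590 - 1.412251)/(-1.889673 - (-2.590036))
       = 2.282566
Iteration 4:
  f(1.647590) = -1.889673
  f(2.282566) = 2.399741
  x_5 = 2.282566 - 2.399741×(2.282566 - 1.647590)/(2.399741 - (-1.889673))
       = 1.927324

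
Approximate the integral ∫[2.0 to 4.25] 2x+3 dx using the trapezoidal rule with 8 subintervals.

f(x) = 2x+3
a = 2.0, b = 4.25, n = 8
h = (b - a)/n = 0.281250

Trapezoidal rule: (h/2)[f(x₀) + 2f(x₁) + 2f(x₂) + ... + f(xₙ)]

x_0 = 2.0000, f(x_0) = 7.000000, coefficient = 1
x_1 = 2.2812, f(x_1) = 7.562500, coefficient = 2
x_2 = 2.5625, f(x_2) = 8.125000, coefficient = 2
x_3 = 2.8438, f(x_3) = 8.687500, coefficient = 2
x_4 = 3.1250, f(x_4) = 9.250000, coefficient = 2
x_5 = 3.4062, f(x_5) = 9.812500, coefficient = 2
x_6 = 3.6875, f(x_6) = 10.375000, coefficient = 2
x_7 = 3.9688, f(x_7) = 10.937500, coefficient = 2
x_8 = 4.2500, f(x_8) = 11.500000, coefficient = 1

I ≈ (0.281250/2) × 148.000000 = 20.812500
Exact value: 20.812500
Error: 0.000000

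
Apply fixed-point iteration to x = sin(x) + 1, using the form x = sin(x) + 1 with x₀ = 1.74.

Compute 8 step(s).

Equation: x = sin(x) + 1
Fixed-point form: x = sin(x) + 1
x₀ = 1.74

x_1 = g(1.740000) = 1.985719
x_2 = g(1.985719) = 1.915147
x_3 = g(1.915147) = 1.941295
x_4 = g(1.941295) = 1.932147
x_5 = g(1.932147) = 1.935420
x_6 = g(1.935420) = 1.934258
x_7 = g(1.934258) = 1.934672
x_8 = g(1.934672) = 1.934525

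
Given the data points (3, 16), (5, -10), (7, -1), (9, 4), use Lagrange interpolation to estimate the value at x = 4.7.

Lagrange interpolation formula:
P(x) = Σ yᵢ × Lᵢ(x)
where Lᵢ(x) = Π_{j≠i} (x - xⱼ)/(xᵢ - xⱼ)

L_0(4.7) = (4.7 - 5)/(3 - 5) × (4.7 - 7)/(3 - 7) × (4.7 - 9)/(3 - 9) = 0.061812
L_1(4.7) = (4.7 - 3)/(5 - 3) × (4.7 - 7)/(5 - 7) × (4.7 - 9)/(5 - 9) = 1.050812
L_2(4.7) = (4.7 - 3)/(7 - 3) × (4.7 - 5)/(7 - 5) × (4.7 - 9)/(7 - 9) = -0.137062
L_3(4.7) = (4.7 - 3)/(9 - 3) × (4.7 - 5)/(9 - 5) × (4.7 - 7)/(9 - 7) = 0.024437

P(4.7) = 16×L_0(4.7) + (-10)×L_1(4.7) + (-1)×L_2(4.7) + 4×L_3(4.7)
P(4.7) = -9.284313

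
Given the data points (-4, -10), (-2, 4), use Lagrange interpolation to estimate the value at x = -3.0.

Lagrange interpolation formula:
P(x) = Σ yᵢ × Lᵢ(x)
where Lᵢ(x) = Π_{j≠i} (x - xⱼ)/(xᵢ - xⱼ)

L_0(-3.0) = (-3.0 - (-2))/(-4 - (-2)) = 0.500000
L_1(-3.0) = (-3.0 - (-4))/(-2 - (-4)) = 0.500000

P(-3.0) = (-10)×L_0(-3.0) + 4×L_1(-3.0)
P(-3.0) = -3.000000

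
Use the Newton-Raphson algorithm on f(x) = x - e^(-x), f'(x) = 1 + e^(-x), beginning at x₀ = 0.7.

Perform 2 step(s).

f(x) = x - e^(-x)
f'(x) = 1 + e^(-x)
x₀ = 0.7

Newton-Raphson formula: x_{n+1} = x_n - f(x_n)/f'(x_n)

Iteration 1:
  f(0.700000) = 0.203415
  f'(0.700000) = 1.496585
  x_1 = 0.700000 - 0.203415/1.496585 = 0.564081
Iteration 2:
  f(0.564081) = -0.004802
  f'(0.564081) = 1.568883
  x_2 = 0.564081 - (-0.004802)/1.568883 = 0.567142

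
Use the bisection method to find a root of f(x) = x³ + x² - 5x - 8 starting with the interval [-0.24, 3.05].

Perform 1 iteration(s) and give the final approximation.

f(x) = x³ + x² - 5x - 8
Initial interval: [-0.24, 3.05]

Iteration 1:
  c_1 = (-0.240000 + 3.050000)/2 = 1.405000
  f(c_1) = f(1.405000) = -10.277470
  f(a) × f(c) ≥ 0, new interval: [1.405000, 3.050000]

After 1 iteration(s), the approximation is c_1 = 1.405000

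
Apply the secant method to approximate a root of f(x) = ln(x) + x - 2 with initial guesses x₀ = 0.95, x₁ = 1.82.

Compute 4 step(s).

f(x) = ln(x) + x - 2
x₀ = 0.95, x₁ = 1.82

Secant formula: x_{n+1} = x_n - f(x_n)(x_n - x_{n-1})/(f(x_n) - f(x_{n-1}))

Iteration 1:
  f(0.950000) = -1.101293
  f(1.820000) = 0.418837
  x_2 = 1.820000 - 0.418837×(1.820000 - 0.950000)/(0.418837 - (-1.101293))
       = 1.580292
Iteration 2:
  f(1.820000) = 0.418837
  f(1.580292) = 0.037901
  x_3 = 1.580292 - 0.037901×(1.580292 - 1.820000)/(0.037901 - 0.418837)
       = 1.556442
Iteration 3:
  f(1.580292) = 0.037901
  f(1.556442) = -0.001156
  x_4 = 1.556442 - (-0.001156)×(1.556442 - 1.580292)/(-0.001156 - 0.037901)
       = 1.557148
Iteration 4:
  f(1.556442) = -0.001156
  f(1.557148) = 0.000003
  x_5 = 1.557148 - 0.000003×(1.557148 - 1.556442)/(0.000003 - (-0.001156))
       = 1.557146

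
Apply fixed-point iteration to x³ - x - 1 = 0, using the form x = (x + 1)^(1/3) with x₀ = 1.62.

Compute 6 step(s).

Equation: x³ - x - 1 = 0
Fixed-point form: x = (x + 1)^(1/3)
x₀ = 1.62

x_1 = g(1.620000) = 1.378586
x_2 = g(1.378586) = 1.334872
x_3 = g(1.334872) = 1.326644
x_4 = g(1.326644) = 1.325084
x_5 = g(1.325084) = 1.324787
x_6 = g(1.324787) = 1.324731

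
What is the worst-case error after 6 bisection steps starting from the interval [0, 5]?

Bisection error bound: |error| ≤ (b-a)/2^n
|error| ≤ (5 - 0)/2^6 = 5/2^6
|error| ≤ 0.0781250000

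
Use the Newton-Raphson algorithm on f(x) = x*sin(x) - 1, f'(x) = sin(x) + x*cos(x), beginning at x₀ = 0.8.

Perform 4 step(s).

f(x) = x*sin(x) - 1
f'(x) = sin(x) + x*cos(x)
x₀ = 0.8

Newton-Raphson formula: x_{n+1} = x_n - f(x_n)/f'(x_n)

Iteration 1:
  f(0.800000) = -0.426115
  f'(0.800000) = 1.274721
  x_1 = 0.800000 - (-0.426115)/1.274721 = 1.134281
Iteration 2:
  f(1.134281) = 0.027920
  f'(1.134281) = 1.385786
  x_2 = 1.134281 - 0.027920/1.385786 = 1.114134
Iteration 3:
  f(1.114134) = -0.000033
  f'(1.114134) = 1.388812
  x_3 = 1.114134 - (-0.000033)/1.388812 = 1.114157
Iteration 4:
  f(1.114157) = 0.000000
  f'(1.114157) = 1.388809
  x_4 = 1.114157 - 0.000000/1.388809 = 1.114157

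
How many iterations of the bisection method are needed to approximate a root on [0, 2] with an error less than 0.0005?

We need (b-a)/2^n ≤ 0.0005
(2 - 0)/2^n ≤ 0.0005
2/2^n ≤ 0.0005
2^n ≥ 4000
n ≥ log₂(4000) = 11.97
n ≥ 12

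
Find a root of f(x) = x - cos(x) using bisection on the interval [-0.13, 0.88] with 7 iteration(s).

f(x) = x - cos(x)
Initial interval: [-0.13, 0.88]

Iteration 1:
  c_1 = (-0.130000 + 0.880000)/2 = 0.375000
  f(c_1) = f(0.375000) = -0.555508
  f(a) × f(c) ≥ 0, new interval: [0.375000, 0.880000]
Iteration 2:
  c_2 = (0.375000 + 0.880000)/2 = 0.627500
  f(c_2) = f(0.627500) = -0.181998
  f(a) × f(c) ≥ 0, new interval: [0.627500, 0.880000]
Iteration 3:
  c_3 = (0.627500 + 0.880000)/2 = 0.753750
  f(c_3) = f(0.753750) = 0.024622
  f(a) × f(c) < 0, new interval: [0.627500, 0.753750]
Iteration 4:
  c_4 = (0.627500 + 0.753750)/2 = 0.690625
  f(c_4) = f(0.690625) = -0.080223
  f(a) × f(c) ≥ 0, new interval: [0.690625, 0.753750]
Iteration 5:
  c_5 = (0.690625 + 0.753750)/2 = 0.722187
  f(c_5) = f(0.722187) = -0.028174
  f(a) × f(c) ≥ 0, new interval: [0.722187, 0.753750]
Iteration 6:
  c_6 = (0.722187 + 0.753750)/2 = 0.737969
  f(c_6) = f(0.737969) = -0.001868
  f(a) × f(c) ≥ 0, new interval: [0.737969, 0.753750]
Iteration 7:
  c_7 = (0.737969 + 0.753750)/2 = 0.745859
  f(c_7) = f(0.745859) = 0.011354
  f(a) × f(c) < 0, new interval: [0.737969, 0.745859]

After 7 iteration(s), the approximation is c_7 = 0.745859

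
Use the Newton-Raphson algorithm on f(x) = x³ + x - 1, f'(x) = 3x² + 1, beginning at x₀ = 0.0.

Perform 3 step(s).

f(x) = x³ + x - 1
f'(x) = 3x² + 1
x₀ = 0.0

Newton-Raphson formula: x_{n+1} = x_n - f(x_n)/f'(x_n)

Iteration 1:
  f(0.000000) = -1.000000
  f'(0.000000) = 1.000000
  x_1 = 0.000000 - (-1.000000)/1.000000 = 1.000000
Iteration 2:
  f(1.000000) = 1.000000
  f'(1.000000) = 4.000000
  x_2 = 1.000000 - 1.000000/4.000000 = 0.750000
Iteration 3:
  f(0.750000) = 0.171875
  f'(0.750000) = 2.687500
  x_3 = 0.750000 - 0.171875/2.687500 = 0.686047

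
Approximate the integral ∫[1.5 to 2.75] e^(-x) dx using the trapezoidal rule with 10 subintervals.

f(x) = e^(-x)
a = 1.5, b = 2.75, n = 10
h = (b - a)/n = 0.125000

Trapezoidal rule: (h/2)[f(x₀) + 2f(x₁) + 2f(x₂) + ... + f(xₙ)]

x_0 = 1.5000, f(x_0) = 0.223130, coefficient = 1
x_1 = 1.6250, f(x_1) = 0.196912, coefficient = 2
x_2 = 1.7500, f(x_2) = 0.173774, coefficient = 2
x_3 = 1.8750, f(x_3) = 0.153355, coefficient = 2
x_4 = 2.0000, f(x_4) = 0.135335, coefficient = 2
x_5 = 2.1250, f(x_5) = 0.119433, coefficient = 2
x_6 = 2.2500, f(x_6) = 0.105399, coefficient = 2
x_7 = 2.3750, f(x_7) = 0.093014, coefficient = 2
x_8 = 2.5000, f(x_8) = 0.082085, coefficient = 2
x_9 = 2.6250, f(x_9) = 0.072440, coefficient = 2
x_10 = 2.7500, f(x_10) = 0.063928, coefficient = 1

I ≈ (0.125000/2) × 2.550553 = 0.159410
Exact value: 0.159202
Error: 0.000207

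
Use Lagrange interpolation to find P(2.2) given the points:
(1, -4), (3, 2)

Lagrange interpolation formula:
P(x) = Σ yᵢ × Lᵢ(x)
where Lᵢ(x) = Π_{j≠i} (x - xⱼ)/(xᵢ - xⱼ)

L_0(2.2) = (2.2 - 3)/(1 - 3) = 0.400000
L_1(2.2) = (2.2 - 1)/(3 - 1) = 0.600000

P(2.2) = (-4)×L_0(2.2) + 2×L_1(2.2)
P(2.2) = -0.400000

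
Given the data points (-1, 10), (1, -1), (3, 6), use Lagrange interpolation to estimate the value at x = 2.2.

Lagrange interpolation formula:
P(x) = Σ yᵢ × Lᵢ(x)
where Lᵢ(x) = Π_{j≠i} (x - xⱼ)/(xᵢ - xⱼ)

L_0(2.2) = (2.2 - 1)/(-1 - 1) × (2.2 - 3)/(-1 - 3) = -0.120000
L_1(2.2) = (2.2 - (-1))/(1 - (-1)) × (2.2 - 3)/(1 - 3) = 0.640000
L_2(2.2) = (2.2 - (-1))/(3 - (-1)) × (2.2 - 1)/(3 - 1) = 0.480000

P(2.2) = 10×L_0(2.2) + (-1)×L_1(2.2) + 6×L_2(2.2)
P(2.2) = 1.040000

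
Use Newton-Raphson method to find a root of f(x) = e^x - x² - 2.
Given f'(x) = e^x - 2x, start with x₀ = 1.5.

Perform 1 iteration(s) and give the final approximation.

f(x) = e^x - x² - 2
f'(x) = e^x - 2x
x₀ = 1.5

Newton-Raphson formula: x_{n+1} = x_n - f(x_n)/f'(x_n)

Iteration 1:
  f(1.500000) = 0.231689
  f'(1.500000) = 1.481689
  x_1 = 1.500000 - 0.231689/1.481689 = 1.343632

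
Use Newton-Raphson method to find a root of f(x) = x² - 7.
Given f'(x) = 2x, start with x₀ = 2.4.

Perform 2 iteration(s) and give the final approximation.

f(x) = x² - 7
f'(x) = 2x
x₀ = 2.4

Newton-Raphson formula: x_{n+1} = x_n - f(x_n)/f'(x_n)

Iteration 1:
  f(2.400000) = -1.240000
  f'(2.400000) = 4.800000
  x_1 = 2.400000 - (-1.240000)/4.800000 = 2.658333
Iteration 2:
  f(2.658333) = 0.066736
  f'(2.658333) = 5.316667
  x_2 = 2.658333 - 0.066736/5.316667 = 2.645781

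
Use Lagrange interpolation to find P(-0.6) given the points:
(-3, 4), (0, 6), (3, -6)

Lagrange interpolation formula:
P(x) = Σ yᵢ × Lᵢ(x)
where Lᵢ(x) = Π_{j≠i} (x - xⱼ)/(xᵢ - xⱼ)

L_0(-0.6) = (-0.6 - 0)/(-3 - 0) × (-0.6 - 3)/(-3 - 3) = 0.120000
L_1(-0.6) = (-0.6 - (-3))/(0 - (-3)) × (-0.6 - 3)/(0 - 3) = 0.960000
L_2(-0.6) = (-0.6 - (-3))/(3 - (-3)) × (-0.6 - 0)/(3 - 0) = -0.080000

P(-0.6) = 4×L_0(-0.6) + 6×L_1(-0.6) + (-6)×L_2(-0.6)
P(-0.6) = 6.720000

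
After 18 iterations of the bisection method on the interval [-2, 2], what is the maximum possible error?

Bisection error bound: |error| ≤ (b-a)/2^n
|error| ≤ (2 - (-2))/2^18 = 4/2^18
|error| ≤ 0.0000152588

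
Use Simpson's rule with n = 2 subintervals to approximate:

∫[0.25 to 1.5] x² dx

f(x) = x²
a = 0.25, b = 1.5, n = 2
h = (b - a)/n = 0.625000

Simpson's rule: (h/3)[f(x₀) + 4f(x₁) + 2f(x₂) + ... + f(xₙ)]

x_0 = 0.2500, f(x_0) = 0.062500, coefficient = 1
x_1 = 0.8750, f(x_1) = 0.765625, coefficient = 4
x_2 = 1.5000, f(x_2) = 2.250000, coefficient = 1

I ≈ (0.625000/3) × 5.375000 = 1.119792
Exact value: 1.119792
Error: 0.000000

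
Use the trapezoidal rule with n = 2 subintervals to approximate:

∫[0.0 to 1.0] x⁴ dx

f(x) = x⁴
a = 0.0, b = 1.0, n = 2
h = (b - a)/n = 0.500000

Trapezoidal rule: (h/2)[f(x₀) + 2f(x₁) + 2f(x₂) + ... + f(xₙ)]

x_0 = 0.0000, f(x_0) = 0.000000, coefficient = 1
x_1 = 0.5000, f(x_1) = 0.062500, coefficient = 2
x_2 = 1.0000, f(x_2) = 1.000000, coefficient = 1

I ≈ (0.500000/2) × 1.125000 = 0.281250
Exact value: 0.200000
Error: 0.081250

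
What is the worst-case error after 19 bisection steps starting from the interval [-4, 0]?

Bisection error bound: |error| ≤ (b-a)/2^n
|error| ≤ (0 - (-4))/2^19 = 4/2^19
|error| ≤ 0.0000076294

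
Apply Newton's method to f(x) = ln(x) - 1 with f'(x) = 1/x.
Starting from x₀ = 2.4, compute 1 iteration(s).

f(x) = ln(x) - 1
f'(x) = 1/x
x₀ = 2.4

Newton-Raphson formula: x_{n+1} = x_n - f(x_n)/f'(x_n)

Iteration 1:
  f(2.400000) = -0.124531
  f'(2.400000) = 0.416667
  x_1 = 2.400000 - (-0.124531)/0.416667 = 2.698875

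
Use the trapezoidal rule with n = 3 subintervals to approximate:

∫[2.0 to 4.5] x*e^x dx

f(x) = x*e^x
a = 2.0, b = 4.5, n = 3
h = (b - a)/n = 0.833333

Trapezoidal rule: (h/2)[f(x₀) + 2f(x₁) + 2f(x₂) + ... + f(xₙ)]

x_0 = 2.0000, f(x_0) = 14.778112, coefficient = 1
x_1 = 2.8333, f(x_1) = 48.172446, coefficient = 2
x_2 = 3.6667, f(x_2) = 143.444708, coefficient = 2
x_3 = 4.5000, f(x_3) = 405.077091, coefficient = 1

I ≈ (0.833333/2) × 803.089512 = 334.620630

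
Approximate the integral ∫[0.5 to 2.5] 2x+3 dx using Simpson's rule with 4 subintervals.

f(x) = 2x+3
a = 0.5, b = 2.5, n = 4
h = (b - a)/n = 0.500000

Simpson's rule: (h/3)[f(x₀) + 4f(x₁) + 2f(x₂) + ... + f(xₙ)]

x_0 = 0.5000, f(x_0) = 4.000000, coefficient = 1
x_1 = 1.0000, f(x_1) = 5.000000, coefficient = 4
x_2 = 1.5000, f(x_2) = 6.000000, coefficient = 2
x_3 = 2.0000, f(x_3) = 7.000000, coefficient = 4
x_4 = 2.5000, f(x_4) = 8.000000, coefficient = 1

I ≈ (0.500000/3) × 72.000000 = 12.000000
Exact value: 12.000000
Error: 0.000000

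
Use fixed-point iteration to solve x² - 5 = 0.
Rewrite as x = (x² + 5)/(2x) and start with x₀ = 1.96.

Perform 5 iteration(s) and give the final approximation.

Equation: x² - 5 = 0
Fixed-point form: x = (x² + 5)/(2x)
x₀ = 1.96

x_1 = g(1.960000) = 2.255510
x_2 = g(2.255510) = 2.236152
x_3 = g(2.236152) = 2.236068
x_4 = g(2.236068) = 2.236068
x_5 = g(2.236068) = 2.236068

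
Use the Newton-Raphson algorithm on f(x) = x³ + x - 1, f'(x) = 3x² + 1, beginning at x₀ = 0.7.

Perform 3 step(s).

f(x) = x³ + x - 1
f'(x) = 3x² + 1
x₀ = 0.7

Newton-Raphson formula: x_{n+1} = x_n - f(x_n)/f'(x_n)

Iteration 1:
  f(0.700000) = 0.043000
  f'(0.700000) = 2.470000
  x_1 = 0.700000 - 0.043000/2.470000 = 0.682591
Iteration 2:
  f(0.682591) = 0.000631
  f'(0.682591) = 2.397792
  x_2 = 0.682591 - 0.000631/2.397792 = 0.682328
Iteration 3:
  f(0.682328) = 0.000000
  f'(0.682328) = 2.396714
  x_3 = 0.682328 - 0.000000/2.396714 = 0.682328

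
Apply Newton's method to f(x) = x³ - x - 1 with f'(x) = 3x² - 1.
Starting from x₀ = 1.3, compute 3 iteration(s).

f(x) = x³ - x - 1
f'(x) = 3x² - 1
x₀ = 1.3

Newton-Raphson formula: x_{n+1} = x_n - f(x_n)/f'(x_n)

Iteration 1:
  f(1.300000) = -0.103000
  f'(1.300000) = 4.070000
  x_1 = 1.300000 - (-0.103000)/4.070000 = 1.325307
Iteration 2:
  f(1.325307) = 0.002514
  f'(1.325307) = 4.269317
  x_2 = 1.325307 - 0.002514/4.269317 = 1.324718
Iteration 3:
  f(1.324718) = 0.000001
  f'(1.324718) = 4.264636
  x_3 = 1.324718 - 0.000001/4.264636 = 1.324718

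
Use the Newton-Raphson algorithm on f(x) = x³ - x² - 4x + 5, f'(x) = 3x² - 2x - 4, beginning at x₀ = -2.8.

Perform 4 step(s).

f(x) = x³ - x² - 4x + 5
f'(x) = 3x² - 2x - 4
x₀ = -2.8

Newton-Raphson formula: x_{n+1} = x_n - f(x_n)/f'(x_n)

Iteration 1:
  f(-2.800000) = -13.592000
  f'(-2.800000) = 25.120000
  x_1 = -2.800000 - (-13.592000)/25.120000 = -2.258917
Iteration 2:
  f(-2.258917) = -2.593630
  f'(-2.258917) = 15.825955
  x_2 = -2.258917 - (-2.593630)/15.825955 = -2.095033
Iteration 3:
  f(-2.095033) = -0.204468
  f'(-2.095033) = 13.357550
  x_3 = -2.095033 - (-0.204468)/13.357550 = -2.079725
Iteration 4:
  f(-2.079725) = -0.001703
  f'(-2.079725) = 13.135223
  x_4 = -2.079725 - (-0.001703)/13.135223 = -2.079596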